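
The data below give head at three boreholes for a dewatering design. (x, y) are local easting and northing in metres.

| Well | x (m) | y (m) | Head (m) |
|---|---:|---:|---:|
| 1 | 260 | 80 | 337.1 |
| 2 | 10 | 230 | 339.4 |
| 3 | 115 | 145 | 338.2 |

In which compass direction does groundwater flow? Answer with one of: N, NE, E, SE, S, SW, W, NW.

Differences from 1: to 2 (Δx, Δy, Δh) = (-250, 150, +2.3); to 3 = (-145, 65, +1.1).
Solve a·Δx + b·Δy = Δh: det = (-250)·65 − (-145)·150 = 5500.
∂h/∂x = [(+2.3)·65 − (+1.1)·150] / 5500 = -0.002818
∂h/∂y = [(-250)·(+1.1) − (-145)·(+2.3)] / 5500 = +0.01064
Flow = −∇h = (+0.002818 east, -0.01064 north), which points south.

S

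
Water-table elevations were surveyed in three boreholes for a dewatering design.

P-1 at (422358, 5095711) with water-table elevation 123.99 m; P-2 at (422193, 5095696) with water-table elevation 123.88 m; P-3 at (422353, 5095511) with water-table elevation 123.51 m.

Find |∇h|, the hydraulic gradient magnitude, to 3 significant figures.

With h = a·x + b·y + c and P-1 as origin, the differences give:
  (-165)·a + (-15)·b = -0.11
  (-5)·a + (-200)·b = -0.48
Eliminate b (×(-200) and ×(-15), subtract): 32925·a = 14.800 → a = ∂h/∂x = +0.0004495
Back-substitute: b = ∂h/∂y = +0.002389.
|∇h| = √(0.0004495² + 0.002389²) = 0.002431

0.00243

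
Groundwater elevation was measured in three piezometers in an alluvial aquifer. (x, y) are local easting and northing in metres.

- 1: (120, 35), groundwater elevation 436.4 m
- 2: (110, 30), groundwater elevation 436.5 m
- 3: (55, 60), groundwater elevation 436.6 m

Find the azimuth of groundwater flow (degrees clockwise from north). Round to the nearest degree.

038°

With h = a·x + b·y + c and 1 as origin, the differences give:
  (-10)·a + (-5)·b = +0.1
  (-65)·a + 25·b = +0.2
Eliminate b (×25 and ×(-5), subtract): -575·a = 3.50 → a = ∂h/∂x = -0.006087
Back-substitute: b = ∂h/∂y = -0.007826.
Flow direction (−∇h) has components (+0.006087 E, +0.007826 N).
Azimuth = atan2(E, N) = atan2(+0.006087, +0.007826) = 37.9° ≈ 038°.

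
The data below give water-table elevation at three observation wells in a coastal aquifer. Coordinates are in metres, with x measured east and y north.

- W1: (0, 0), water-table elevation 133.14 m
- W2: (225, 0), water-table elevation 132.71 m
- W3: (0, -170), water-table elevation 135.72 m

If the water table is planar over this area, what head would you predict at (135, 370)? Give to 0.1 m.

127.3 m

∂h/∂x = (132.71 − 133.14) / (225 − 0) = -0.001911
∂h/∂y = (135.72 − 133.14) / (-170 − 0) = -0.01518
h(135, 370) = 133.14 + (-0.001911)·(135) + (-0.01518)·(370) = 133.14 -0.258 -5.615 = 127.267 m.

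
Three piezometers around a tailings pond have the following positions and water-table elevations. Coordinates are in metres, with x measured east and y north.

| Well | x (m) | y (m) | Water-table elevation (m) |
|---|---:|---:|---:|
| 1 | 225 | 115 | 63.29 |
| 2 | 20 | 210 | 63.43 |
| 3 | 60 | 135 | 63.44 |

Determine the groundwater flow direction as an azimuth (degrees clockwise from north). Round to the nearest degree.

Differences from 1: to 2 (Δx, Δy, Δh) = (-205, 95, +0.14); to 3 = (-165, 20, +0.15).
Determinant of the coordinate differences = (-205)·20 − (-165)·95 = 11575.
∂h/∂x = [(+0.14)·20 − (+0.15)·95] / 11575 = -0.0009892
∂h/∂y = [(-205)·(+0.15) − (-165)·(+0.14)] / 11575 = -0.0006609
Flow direction (−∇h) has components (+0.0009892 E, +0.0006609 N).
Azimuth = atan2(E, N) = atan2(+0.0009892, +0.0006609) = 56.3° ≈ 056°.

056°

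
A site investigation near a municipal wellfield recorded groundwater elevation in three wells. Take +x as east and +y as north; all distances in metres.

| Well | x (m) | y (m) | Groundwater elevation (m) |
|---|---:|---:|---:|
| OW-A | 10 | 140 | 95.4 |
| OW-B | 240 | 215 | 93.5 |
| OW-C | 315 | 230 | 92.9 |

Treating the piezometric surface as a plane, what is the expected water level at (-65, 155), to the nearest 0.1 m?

Three-point gradient (reference OW-A): Δ to OW-B = (230, 75, -1.9), Δ to OW-C = (305, 90, -2.5).
∂h/∂x = -0.007586, ∂h/∂y = -0.002069 (det = -2175).
h(-65, 155) = 95.4 + (-0.007586)·(-75) + (-0.002069)·(15) = 95.4 +0.569 -0.031 = 95.938 m.

95.9 m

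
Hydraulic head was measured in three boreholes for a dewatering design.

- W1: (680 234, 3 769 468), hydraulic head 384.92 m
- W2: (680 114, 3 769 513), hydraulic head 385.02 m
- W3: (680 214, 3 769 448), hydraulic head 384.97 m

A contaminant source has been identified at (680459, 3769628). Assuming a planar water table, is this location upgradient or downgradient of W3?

downgradient

Differences from W1: to W2 (Δx, Δy, Δh) = (-120, 45, +0.10); to W3 = (-20, -20, +0.05).
Determinant of the coordinate differences = (-120)·(-20) − (-20)·45 = 3300.
∂h/∂x = [(+0.10)·(-20) − (+0.05)·45] / 3300 = -0.001288
∂h/∂y = [(-120)·(+0.05) − (-20)·(+0.10)] / 3300 = -0.001212
Head at (680459, 3769628) = 384.92 + (-0.001288)·(225) + (-0.001212)·(160) = 384.44 m.
That is lower than the 384.97 m at W3, so the point is downgradient.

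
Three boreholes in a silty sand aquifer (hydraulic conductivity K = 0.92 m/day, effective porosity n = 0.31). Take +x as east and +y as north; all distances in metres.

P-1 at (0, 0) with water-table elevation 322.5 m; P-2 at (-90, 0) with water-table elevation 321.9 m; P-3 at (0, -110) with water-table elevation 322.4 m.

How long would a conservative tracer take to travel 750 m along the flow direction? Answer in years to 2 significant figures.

100 years

∂h/∂x = (321.9 − 322.5) / (-90 − 0) = +0.006667
∂h/∂y = (322.4 − 322.5) / (-110 − 0) = +0.0009091
|∇h| = √(0.006667² + 0.0009091²) = 0.006729
Seepage velocity v = K·i/n = 0.92 × 0.006729 / 0.31 = 0.01997 m/day.
t = 750 / 0.01997 = 3.756e+04 days = 103 years.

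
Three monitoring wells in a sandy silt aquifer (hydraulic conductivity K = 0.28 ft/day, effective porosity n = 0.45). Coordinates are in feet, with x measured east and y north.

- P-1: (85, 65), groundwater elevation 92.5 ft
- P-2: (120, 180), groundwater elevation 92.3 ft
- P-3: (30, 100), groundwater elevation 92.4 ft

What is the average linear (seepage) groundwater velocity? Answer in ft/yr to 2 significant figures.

Taking P-1 as reference: P-2−P-1 = (35, 115, -0.2); P-3−P-1 = (-55, 35, -0.1).
Solve a·Δx + b·Δy = Δh: det = 35·35 − (-55)·115 = 7550.
∂h/∂x = [(-0.2)·35 − (-0.1)·115] / 7550 = +0.0005960
∂h/∂y = [35·(-0.1) − (-55)·(-0.2)] / 7550 = -0.001921
|∇h| = √(0.0005960² + -0.001921²) = 0.002011
Seepage velocity v = K·i/n = 0.28 × 0.002011 / 0.45 = 0.001251 ft/day = 0.4569 ft/yr.

0.46 ft/yr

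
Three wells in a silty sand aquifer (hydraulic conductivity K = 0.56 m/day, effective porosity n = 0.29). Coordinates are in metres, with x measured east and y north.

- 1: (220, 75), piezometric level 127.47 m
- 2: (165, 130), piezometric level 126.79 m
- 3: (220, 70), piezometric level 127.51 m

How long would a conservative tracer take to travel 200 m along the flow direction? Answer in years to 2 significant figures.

With h = a·x + b·y + c and 1 as origin, the differences give:
  (-55)·a + 55·b = -0.68
  0·a + (-5)·b = +0.04
Eliminate b (×(-5) and ×55, subtract): 275·a = 1.200 → a = ∂h/∂x = +0.004364
Back-substitute: b = ∂h/∂y = -0.008000.
|∇h| = √(0.004364² + -0.008000²) = 0.009113
Seepage velocity v = K·i/n = 0.56 × 0.009113 / 0.29 = 0.0176 m/day.
t = 200 / 0.0176 = 1.136e+04 days = 31.1 years.

31 years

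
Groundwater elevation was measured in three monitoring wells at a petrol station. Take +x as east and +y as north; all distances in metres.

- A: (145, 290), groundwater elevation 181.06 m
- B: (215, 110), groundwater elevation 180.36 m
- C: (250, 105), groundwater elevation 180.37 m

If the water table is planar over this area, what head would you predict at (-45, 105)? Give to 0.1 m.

With h = a·x + b·y + c and A as origin, the differences give:
  70·a + (-180)·b = -0.70
  105·a + (-185)·b = -0.69
Eliminate b (×(-185) and ×(-180), subtract): 5950·a = 5.300 → a = ∂h/∂x = +0.0008908
Back-substitute: b = ∂h/∂y = +0.004235.
h(-45, 105) = 181.06 + (+0.0008908)·(-190) + (+0.004235)·(-185) = 181.06 -0.169 -0.784 = 180.107 m.

180.1 m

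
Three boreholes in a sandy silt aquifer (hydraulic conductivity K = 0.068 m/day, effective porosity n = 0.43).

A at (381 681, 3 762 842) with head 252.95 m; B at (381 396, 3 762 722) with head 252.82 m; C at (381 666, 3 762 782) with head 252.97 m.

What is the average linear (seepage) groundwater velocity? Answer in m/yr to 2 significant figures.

Differences from A: to B (Δx, Δy, Δh) = (-285, -120, -0.13); to C = (-15, -60, +0.02).
Solve a·Δx + b·Δy = Δh: det = (-285)·(-60) − (-15)·(-120) = 15300.
∂h/∂x = [(-0.13)·(-60) − (+0.02)·(-120)] / 15300 = +0.0006667
∂h/∂y = [(-285)·(+0.02) − (-15)·(-0.13)] / 15300 = -0.0005000
|∇h| = √(0.0006667² + -0.0005000²) = 0.0008334
Seepage velocity v = K·i/n = 0.068 × 0.0008334 / 0.43 = 0.0001318 m/day = 0.04814 m/yr.

0.048 m/yr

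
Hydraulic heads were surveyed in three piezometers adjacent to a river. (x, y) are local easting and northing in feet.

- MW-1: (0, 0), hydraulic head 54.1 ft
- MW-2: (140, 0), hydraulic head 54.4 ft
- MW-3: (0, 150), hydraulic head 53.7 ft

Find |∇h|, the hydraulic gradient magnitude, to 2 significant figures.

∂h/∂x = (54.4 − 54.1) / (140 − 0) = +0.002143
∂h/∂y = (53.7 − 54.1) / (150 − 0) = -0.002667
|∇h| = √(0.002143² + -0.002667²) = 0.003421

0.0034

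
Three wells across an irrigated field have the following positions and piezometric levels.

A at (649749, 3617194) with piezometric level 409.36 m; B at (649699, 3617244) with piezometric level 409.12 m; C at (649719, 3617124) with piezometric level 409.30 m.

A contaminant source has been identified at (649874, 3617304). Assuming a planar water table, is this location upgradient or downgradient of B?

Differences from A: to B (Δx, Δy, Δh) = (-50, 50, -0.24); to C = (-30, -70, -0.06).
Solve a·Δx + b·Δy = Δh: det = (-50)·(-70) − (-30)·50 = 5000.
∂h/∂x = [(-0.24)·(-70) − (-0.06)·50] / 5000 = +0.003960
∂h/∂y = [(-50)·(-0.06) − (-30)·(-0.24)] / 5000 = -0.0008400
Head at (649874, 3617304) = 409.36 + (+0.003960)·(125) + (-0.0008400)·(110) = 409.76 m.
That is higher than the 409.12 m at B, so the point is upgradient.

upgradient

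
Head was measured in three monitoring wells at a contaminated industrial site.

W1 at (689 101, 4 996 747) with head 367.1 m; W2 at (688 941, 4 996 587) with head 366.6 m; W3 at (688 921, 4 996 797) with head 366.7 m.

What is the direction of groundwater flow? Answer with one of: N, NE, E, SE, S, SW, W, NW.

W

Taking W1 as reference: W2−W1 = (-160, -160, -0.5); W3−W1 = (-180, 50, -0.4).
Determinant of the coordinate differences = (-160)·50 − (-180)·(-160) = -36800.
∂h/∂x = [(-0.5)·50 − (-0.4)·(-160)] / -36800 = +0.002418
∂h/∂y = [(-160)·(-0.4) − (-180)·(-0.5)] / -36800 = +0.0007065
Flow = −∇h = (-0.002418 east, -0.0007065 north), which points west.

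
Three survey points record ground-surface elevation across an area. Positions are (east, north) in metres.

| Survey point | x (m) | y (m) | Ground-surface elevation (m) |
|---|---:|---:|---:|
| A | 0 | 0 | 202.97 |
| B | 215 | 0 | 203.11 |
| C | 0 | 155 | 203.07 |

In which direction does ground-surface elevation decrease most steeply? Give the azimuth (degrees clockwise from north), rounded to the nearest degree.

∂z/∂x = (203.11 − 202.97) / (215 − 0) = +0.0006512
∂z/∂y = (203.07 − 202.97) / (155 − 0) = +0.0006452
Steepest decrease is along −∇f: components (-0.0006512 E, -0.0006452 N).
Azimuth = atan2(-0.0006512, -0.0006452) = 225.3° ≈ 225°.

225°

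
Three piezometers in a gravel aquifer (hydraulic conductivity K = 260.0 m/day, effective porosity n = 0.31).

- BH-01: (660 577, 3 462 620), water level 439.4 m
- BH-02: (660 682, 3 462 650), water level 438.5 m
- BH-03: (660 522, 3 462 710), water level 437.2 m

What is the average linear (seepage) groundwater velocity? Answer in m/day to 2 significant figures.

21 m/day

With h = a·x + b·y + c and BH-01 as origin, the differences give:
  105·a + 30·b = -0.9
  (-55)·a + 90·b = -2.2
Eliminate b (×90 and ×30, subtract): 11100·a = -15.00 → a = ∂h/∂x = -0.001351
Back-substitute: b = ∂h/∂y = -0.02527.
|∇h| = √(-0.001351² + -0.02527²) = 0.02531
Seepage velocity v = K·i/n = 260.0 × 0.02531 / 0.31 = 21.23 m/day.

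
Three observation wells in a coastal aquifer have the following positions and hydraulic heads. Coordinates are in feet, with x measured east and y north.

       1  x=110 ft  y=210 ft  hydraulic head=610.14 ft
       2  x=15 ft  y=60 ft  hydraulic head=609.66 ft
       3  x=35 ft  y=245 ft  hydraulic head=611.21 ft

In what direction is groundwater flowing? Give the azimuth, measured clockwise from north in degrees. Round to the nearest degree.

With h = a·x + b·y + c and 1 as origin, the differences give:
  (-95)·a + (-150)·b = -0.48
  (-75)·a + 35·b = +1.07
Eliminate b (×35 and ×(-150), subtract): -14575·a = 143.700 → a = ∂h/∂x = -0.009859
Back-substitute: b = ∂h/∂y = +0.009444.
Flow direction (−∇h) has components (+0.009859 E, -0.009444 N).
Azimuth = atan2(E, N) = atan2(+0.009859, -0.009444) = 133.8° ≈ 134°.

134°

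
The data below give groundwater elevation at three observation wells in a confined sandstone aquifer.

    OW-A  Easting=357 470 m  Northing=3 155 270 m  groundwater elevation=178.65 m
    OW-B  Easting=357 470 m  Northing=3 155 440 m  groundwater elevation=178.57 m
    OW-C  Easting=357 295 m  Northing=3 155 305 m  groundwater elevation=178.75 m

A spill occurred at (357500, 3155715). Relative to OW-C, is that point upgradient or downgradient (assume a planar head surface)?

downgradient

Three-point gradient (reference OW-A): Δ to OW-B = (0, 170, -0.08), Δ to OW-C = (-175, 35, +0.10).
∂h/∂x = -0.0006655, ∂h/∂y = -0.0004706 (det = 29750).
Head at (357500, 3155715) = 178.65 + (-0.0006655)·(30) + (-0.0004706)·(445) = 178.42 m.
That is lower than the 178.75 m at OW-C, so the point is downgradient.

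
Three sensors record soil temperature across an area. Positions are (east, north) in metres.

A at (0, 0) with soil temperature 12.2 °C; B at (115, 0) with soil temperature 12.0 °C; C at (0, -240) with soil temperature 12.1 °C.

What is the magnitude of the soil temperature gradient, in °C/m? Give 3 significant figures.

∂T/∂x = (12.0 − 12.2) / (115 − 0) = -0.001739
∂T/∂y = (12.1 − 12.2) / (-240 − 0) = +0.0004167
|∇f| = √(-0.001739² + 0.0004167²) = 0.001788 °C/m

0.00179 °C/m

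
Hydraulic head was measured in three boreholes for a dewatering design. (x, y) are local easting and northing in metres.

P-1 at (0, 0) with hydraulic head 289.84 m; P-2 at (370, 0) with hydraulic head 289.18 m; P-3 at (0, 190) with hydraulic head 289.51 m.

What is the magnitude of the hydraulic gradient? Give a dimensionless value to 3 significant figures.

0.00249

∂h/∂x = (289.18 − 289.84) / (370 − 0) = -0.001784
∂h/∂y = (289.51 − 289.84) / (190 − 0) = -0.001737
|∇h| = √(-0.001784² + -0.001737²) = 0.00249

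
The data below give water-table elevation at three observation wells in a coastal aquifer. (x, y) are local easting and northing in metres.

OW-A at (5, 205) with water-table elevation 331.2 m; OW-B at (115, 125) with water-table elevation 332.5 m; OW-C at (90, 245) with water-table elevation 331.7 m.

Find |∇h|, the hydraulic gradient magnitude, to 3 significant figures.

0.00959

Taking OW-A as reference: OW-B−OW-A = (110, -80, +1.3); OW-C−OW-A = (85, 40, +0.5).
Determinant of the coordinate differences = 110·40 − 85·(-80) = 11200.
∂h/∂x = [(+1.3)·40 − (+0.5)·(-80)] / 11200 = +0.008214
∂h/∂y = [110·(+0.5) − 85·(+1.3)] / 11200 = -0.004955
|∇h| = √(0.008214² + -0.004955²) = 0.009593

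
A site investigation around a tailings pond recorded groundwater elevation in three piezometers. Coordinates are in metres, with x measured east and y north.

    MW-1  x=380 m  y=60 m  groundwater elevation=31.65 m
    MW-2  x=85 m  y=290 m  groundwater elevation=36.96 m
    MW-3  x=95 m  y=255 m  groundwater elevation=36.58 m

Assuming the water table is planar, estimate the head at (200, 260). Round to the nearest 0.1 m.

Taking MW-1 as reference: MW-2−MW-1 = (-295, 230, +5.31); MW-3−MW-1 = (-285, 195, +4.93).
Solve a·Δx + b·Δy = Δh: det = (-295)·195 − (-285)·230 = 8025.
∂h/∂x = [(+5.31)·195 − (+4.93)·230] / 8025 = -0.01227
∂h/∂y = [(-295)·(+4.93) − (-285)·(+5.31)] / 8025 = +0.007352
h(200, 260) = 31.65 + (-0.01227)·(-180) + (+0.007352)·(200) = 31.65 +2.208 +1.470 = 35.329 m.

35.3 m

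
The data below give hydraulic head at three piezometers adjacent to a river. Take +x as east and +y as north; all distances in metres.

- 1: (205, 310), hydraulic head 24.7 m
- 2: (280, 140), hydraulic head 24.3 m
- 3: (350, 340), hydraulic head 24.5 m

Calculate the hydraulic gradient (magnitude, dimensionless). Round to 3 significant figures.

Differences from 1: to 2 (Δx, Δy, Δh) = (75, -170, -0.4); to 3 = (145, 30, -0.2).
Solve a·Δx + b·Δy = Δh: det = 75·30 − 145·(-170) = 26900.
∂h/∂x = [(-0.4)·30 − (-0.2)·(-170)] / 26900 = -0.001710
∂h/∂y = [75·(-0.2) − 145·(-0.4)] / 26900 = +0.001599
|∇h| = √(-0.001710² + 0.001599²) = 0.002341

0.00234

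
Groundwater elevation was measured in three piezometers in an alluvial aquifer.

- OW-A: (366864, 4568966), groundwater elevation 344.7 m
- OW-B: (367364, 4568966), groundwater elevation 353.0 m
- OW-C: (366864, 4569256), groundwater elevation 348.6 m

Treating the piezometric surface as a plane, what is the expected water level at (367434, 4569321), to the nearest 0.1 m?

358.9 m

∂h/∂x = (353.0 − 344.7) / (367364 − 366864) = +0.01660
∂h/∂y = (348.6 − 344.7) / (4569256 − 4568966) = +0.01345
h(367434, 4569321) = 344.7 + (+0.01660)·(570) + (+0.01345)·(355) = 344.7 +9.462 +4.774 = 358.936 m.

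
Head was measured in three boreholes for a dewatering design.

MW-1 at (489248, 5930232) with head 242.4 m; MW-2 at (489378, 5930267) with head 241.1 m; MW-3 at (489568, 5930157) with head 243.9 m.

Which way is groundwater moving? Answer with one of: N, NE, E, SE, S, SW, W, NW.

N

Differences from MW-1: to MW-2 (Δx, Δy, Δh) = (130, 35, -1.3); to MW-3 = (320, -75, +1.5).
Solve a·Δx + b·Δy = Δh: det = 130·(-75) − 320·35 = -20950.
∂h/∂x = [(-1.3)·(-75) − (+1.5)·35] / -20950 = -0.002148
∂h/∂y = [130·(+1.5) − 320·(-1.3)] / -20950 = -0.02916
Flow = −∇h = (+0.002148 east, +0.02916 north), which points north.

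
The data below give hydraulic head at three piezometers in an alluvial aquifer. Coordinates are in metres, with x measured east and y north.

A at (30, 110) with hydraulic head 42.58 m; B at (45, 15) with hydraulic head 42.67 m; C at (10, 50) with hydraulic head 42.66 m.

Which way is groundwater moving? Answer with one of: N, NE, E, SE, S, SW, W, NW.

NE

Taking A as reference: B−A = (15, -95, +0.09); C−A = (-20, -60, +0.08).
Determinant of the coordinate differences = 15·(-60) − (-20)·(-95) = -2800.
∂h/∂x = [(+0.09)·(-60) − (+0.08)·(-95)] / -2800 = -0.0007857
∂h/∂y = [15·(+0.08) − (-20)·(+0.09)] / -2800 = -0.001071
Flow = −∇h = (+0.0007857 east, +0.001071 north), which points northeast.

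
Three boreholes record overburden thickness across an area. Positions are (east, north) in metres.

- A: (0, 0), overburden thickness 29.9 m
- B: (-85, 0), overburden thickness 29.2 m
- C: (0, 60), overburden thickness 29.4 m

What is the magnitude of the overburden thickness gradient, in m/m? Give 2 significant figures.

∂d/∂x = (29.2 − 29.9) / (-85 − 0) = +0.008235
∂d/∂y = (29.4 − 29.9) / (60 − 0) = -0.008333
|∇f| = √(0.008235² + -0.008333²) = 0.01172 m/m

0.012 m/m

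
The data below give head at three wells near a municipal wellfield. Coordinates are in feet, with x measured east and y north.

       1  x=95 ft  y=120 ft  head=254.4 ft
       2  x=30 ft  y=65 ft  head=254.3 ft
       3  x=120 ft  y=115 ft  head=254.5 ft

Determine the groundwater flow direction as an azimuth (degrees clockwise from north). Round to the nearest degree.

Three-point gradient (reference 1): Δ to 2 = (-65, -55, -0.1), Δ to 3 = (25, -5, +0.1).
∂h/∂x = +0.003529, ∂h/∂y = -0.002353 (det = 1700).
Flow direction (−∇h) has components (-0.003529 E, +0.002353 N).
Azimuth = atan2(E, N) = atan2(-0.003529, +0.002353) = 303.7° ≈ 304°.

304°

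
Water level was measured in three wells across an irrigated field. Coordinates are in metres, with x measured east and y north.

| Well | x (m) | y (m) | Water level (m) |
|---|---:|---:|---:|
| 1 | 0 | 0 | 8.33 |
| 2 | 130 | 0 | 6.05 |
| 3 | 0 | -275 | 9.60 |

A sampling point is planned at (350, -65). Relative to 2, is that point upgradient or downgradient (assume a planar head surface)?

downgradient

∂h/∂x = (6.05 − 8.33) / (130 − 0) = -0.01754
∂h/∂y = (9.60 − 8.33) / (-275 − 0) = -0.004618
Head at (350, -65) = 8.33 + (-0.01754)·(350) + (-0.004618)·(-65) = 2.49 m.
That is lower than the 6.05 m at 2, so the point is downgradient.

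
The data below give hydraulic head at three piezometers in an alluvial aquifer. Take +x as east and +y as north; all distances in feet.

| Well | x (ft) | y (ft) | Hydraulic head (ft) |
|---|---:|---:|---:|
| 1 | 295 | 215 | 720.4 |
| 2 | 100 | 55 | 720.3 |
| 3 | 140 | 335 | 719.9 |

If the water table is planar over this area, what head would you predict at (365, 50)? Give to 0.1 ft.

Taking 1 as reference: 2−1 = (-195, -160, -0.1); 3−1 = (-155, 120, -0.5).
Determinant of the coordinate differences = (-195)·120 − (-155)·(-160) = -48200.
∂h/∂x = [(-0.1)·120 − (-0.5)·(-160)] / -48200 = +0.001909
∂h/∂y = [(-195)·(-0.5) − (-155)·(-0.1)] / -48200 = -0.001701
h(365, 50) = 720.4 + (+0.001909)·(70) + (-0.001701)·(-165) = 720.4 +0.134 +0.281 = 720.814 ft.

720.8 ft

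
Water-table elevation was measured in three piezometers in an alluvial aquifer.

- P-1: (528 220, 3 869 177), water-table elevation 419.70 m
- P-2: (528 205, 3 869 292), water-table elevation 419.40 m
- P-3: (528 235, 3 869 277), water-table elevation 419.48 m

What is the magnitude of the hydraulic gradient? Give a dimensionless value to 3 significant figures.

0.00282

Three-point gradient (reference P-1): Δ to P-2 = (-15, 115, -0.30), Δ to P-3 = (15, 100, -0.22).
∂h/∂x = +0.001457, ∂h/∂y = -0.002419 (det = -3225).
|∇h| = √(0.001457² + -0.002419²) = 0.002824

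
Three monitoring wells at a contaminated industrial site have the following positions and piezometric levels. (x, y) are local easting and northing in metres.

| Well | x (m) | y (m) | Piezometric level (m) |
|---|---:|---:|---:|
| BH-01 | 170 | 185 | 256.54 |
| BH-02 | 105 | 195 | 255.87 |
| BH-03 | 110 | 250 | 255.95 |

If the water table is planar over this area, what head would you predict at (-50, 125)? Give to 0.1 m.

Differences from BH-01: to BH-02 (Δx, Δy, Δh) = (-65, 10, -0.67); to BH-03 = (-60, 65, -0.59).
Determinant of the coordinate differences = (-65)·65 − (-60)·10 = -3625.
∂h/∂x = [(-0.67)·65 − (-0.59)·10] / -3625 = +0.01039
∂h/∂y = [(-65)·(-0.59) − (-60)·(-0.67)] / -3625 = +0.0005103
h(-50, 125) = 256.54 + (+0.01039)·(-220) + (+0.0005103)·(-60) = 256.54 -2.285 -0.031 = 254.224 m.

254.2 m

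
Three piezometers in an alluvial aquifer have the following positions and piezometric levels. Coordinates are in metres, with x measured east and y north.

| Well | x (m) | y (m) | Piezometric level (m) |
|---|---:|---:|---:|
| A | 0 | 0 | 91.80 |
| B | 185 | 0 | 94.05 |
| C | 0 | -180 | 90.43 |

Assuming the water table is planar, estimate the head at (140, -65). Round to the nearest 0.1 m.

93.0 m

∂h/∂x = (94.05 − 91.80) / (185 − 0) = +0.01216
∂h/∂y = (90.43 − 91.80) / (-180 − 0) = +0.007611
h(140, -65) = 91.80 + (+0.01216)·(140) + (+0.007611)·(-65) = 91.80 +1.703 -0.495 = 93.008 m.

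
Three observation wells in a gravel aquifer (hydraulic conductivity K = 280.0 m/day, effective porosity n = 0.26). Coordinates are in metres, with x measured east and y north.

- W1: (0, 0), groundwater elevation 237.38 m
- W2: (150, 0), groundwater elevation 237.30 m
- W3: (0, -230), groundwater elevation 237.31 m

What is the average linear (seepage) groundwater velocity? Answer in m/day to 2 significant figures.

∂h/∂x = (237.30 − 237.38) / (150 − 0) = -0.0005333
∂h/∂y = (237.31 − 237.38) / (-230 − 0) = +0.0003043
|∇h| = √(-0.0005333² + 0.0003043²) = 0.000614
Seepage velocity v = K·i/n = 280.0 × 0.000614 / 0.26 = 0.6612 m/day.

0.66 m/day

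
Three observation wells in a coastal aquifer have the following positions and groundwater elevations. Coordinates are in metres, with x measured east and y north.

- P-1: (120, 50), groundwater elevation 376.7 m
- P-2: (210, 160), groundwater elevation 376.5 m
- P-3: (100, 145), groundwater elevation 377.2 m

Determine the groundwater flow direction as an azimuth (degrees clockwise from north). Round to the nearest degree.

119°

Differences from P-1: to P-2 (Δx, Δy, Δh) = (90, 110, -0.2); to P-3 = (-20, 95, +0.5).
Determinant of the coordinate differences = 90·95 − (-20)·110 = 10750.
∂h/∂x = [(-0.2)·95 − (+0.5)·110] / 10750 = -0.006884
∂h/∂y = [90·(+0.5) − (-20)·(-0.2)] / 10750 = +0.003814
Flow direction (−∇h) has components (+0.006884 E, -0.003814 N).
Azimuth = atan2(E, N) = atan2(+0.006884, -0.003814) = 119.0° ≈ 119°.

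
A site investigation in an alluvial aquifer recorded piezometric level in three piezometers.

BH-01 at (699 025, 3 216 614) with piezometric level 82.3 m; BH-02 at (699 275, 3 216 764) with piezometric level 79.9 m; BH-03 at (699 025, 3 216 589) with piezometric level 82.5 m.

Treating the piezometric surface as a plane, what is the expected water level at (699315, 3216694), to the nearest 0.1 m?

80.3 m

With h = a·x + b·y + c and BH-01 as origin, the differences give:
  250·a + 150·b = -2.4
  0·a + (-25)·b = +0.2
Eliminate b (×(-25) and ×150, subtract): -6250·a = 30.00 → a = ∂h/∂x = -0.004800
Back-substitute: b = ∂h/∂y = -0.008000.
h(699315, 3216694) = 82.3 + (-0.004800)·(290) + (-0.008000)·(80) = 82.3 -1.392 -0.640 = 80.268 m.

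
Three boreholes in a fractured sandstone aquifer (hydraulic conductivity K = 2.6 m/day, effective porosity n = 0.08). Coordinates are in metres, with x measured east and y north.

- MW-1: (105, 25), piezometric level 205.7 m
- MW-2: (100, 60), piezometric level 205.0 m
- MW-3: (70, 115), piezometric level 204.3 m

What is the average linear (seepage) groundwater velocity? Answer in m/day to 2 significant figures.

0.94 m/day

With h = a·x + b·y + c and MW-1 as origin, the differences give:
  (-5)·a + 35·b = -0.7
  (-35)·a + 90·b = -1.4
Eliminate b (×90 and ×35, subtract): 775·a = -14.00 → a = ∂h/∂x = -0.01806
Back-substitute: b = ∂h/∂y = -0.02258.
|∇h| = √(-0.01806² + -0.02258²) = 0.02891
Seepage velocity v = K·i/n = 2.6 × 0.02891 / 0.08 = 0.9396 m/day.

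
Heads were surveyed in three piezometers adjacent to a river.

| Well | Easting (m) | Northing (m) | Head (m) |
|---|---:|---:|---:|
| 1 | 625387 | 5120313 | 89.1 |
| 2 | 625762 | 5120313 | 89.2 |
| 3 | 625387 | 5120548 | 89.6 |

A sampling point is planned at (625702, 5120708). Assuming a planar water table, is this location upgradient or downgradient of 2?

upgradient

∂h/∂x = (89.2 − 89.1) / (625762 − 625387) = +0.0002667
∂h/∂y = (89.6 − 89.1) / (5120548 − 5120313) = +0.002128
Head at (625702, 5120708) = 89.1 + (+0.0002667)·(315) + (+0.002128)·(395) = 90.02 m.
That is higher than the 89.2 m at 2, so the point is upgradient.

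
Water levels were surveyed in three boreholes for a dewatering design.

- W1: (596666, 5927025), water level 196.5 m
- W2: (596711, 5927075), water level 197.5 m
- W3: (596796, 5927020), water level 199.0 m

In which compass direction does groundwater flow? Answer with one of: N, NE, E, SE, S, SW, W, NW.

With h = a·x + b·y + c and W1 as origin, the differences give:
  45·a + 50·b = +1.0
  130·a + (-5)·b = +2.5
Eliminate b (×(-5) and ×50, subtract): -6725·a = -130.00 → a = ∂h/∂x = +0.01933
Back-substitute: b = ∂h/∂y = +0.002602.
Flow = −∇h = (-0.01933 east, -0.002602 north), which points west.

W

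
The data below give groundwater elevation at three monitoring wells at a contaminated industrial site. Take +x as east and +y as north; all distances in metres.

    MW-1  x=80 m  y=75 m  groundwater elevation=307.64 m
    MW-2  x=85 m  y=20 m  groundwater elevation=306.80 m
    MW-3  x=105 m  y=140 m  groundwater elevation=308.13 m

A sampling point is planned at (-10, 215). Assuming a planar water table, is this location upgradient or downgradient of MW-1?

upgradient

Taking MW-1 as reference: MW-2−MW-1 = (5, -55, -0.84); MW-3−MW-1 = (25, 65, +0.49).
Determinant of the coordinate differences = 5·65 − 25·(-55) = 1700.
∂h/∂x = [(-0.84)·65 − (+0.49)·(-55)] / 1700 = -0.01626
∂h/∂y = [5·(+0.49) − 25·(-0.84)] / 1700 = +0.01379
Head at (-10, 215) = 307.64 + (-0.01626)·(-90) + (+0.01379)·(140) = 311.03 m.
That is higher than the 307.64 m at MW-1, so the point is upgradient.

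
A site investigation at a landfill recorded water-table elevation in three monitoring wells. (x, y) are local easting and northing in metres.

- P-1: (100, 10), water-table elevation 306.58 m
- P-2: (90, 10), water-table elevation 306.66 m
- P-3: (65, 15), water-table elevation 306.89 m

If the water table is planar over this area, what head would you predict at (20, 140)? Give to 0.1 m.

Taking P-1 as reference: P-2−P-1 = (-10, 0, +0.08); P-3−P-1 = (-35, 5, +0.31).
Determinant of the coordinate differences = (-10)·5 − (-35)·0 = -50.
∂h/∂x = [(+0.08)·5 − (+0.31)·0] / -50 = -0.008000
∂h/∂y = [(-10)·(+0.31) − (-35)·(+0.08)] / -50 = +0.006000
h(20, 140) = 306.58 + (-0.008000)·(-80) + (+0.006000)·(130) = 306.58 +0.640 +0.780 = 308.000 m.

308.0 m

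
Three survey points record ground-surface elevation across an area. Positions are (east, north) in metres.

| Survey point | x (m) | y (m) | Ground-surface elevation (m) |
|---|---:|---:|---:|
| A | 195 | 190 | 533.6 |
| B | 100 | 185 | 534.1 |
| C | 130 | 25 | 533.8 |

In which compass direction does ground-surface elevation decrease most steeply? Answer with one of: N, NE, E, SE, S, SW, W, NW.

E

Taking A as reference: B−A = (-95, -5, +0.5); C−A = (-65, -165, +0.2).
Solve a·Δx + b·Δy = Δz: det = (-95)·(-165) − (-65)·(-5) = 15350.
∂z/∂x = [(+0.5)·(-165) − (+0.2)·(-5)] / 15350 = -0.005309
∂z/∂y = [(-95)·(+0.2) − (-65)·(+0.5)] / 15350 = +0.0008795
Steepest decrease is along −∇f = (+0.005309 E, -0.0008795 N) → east.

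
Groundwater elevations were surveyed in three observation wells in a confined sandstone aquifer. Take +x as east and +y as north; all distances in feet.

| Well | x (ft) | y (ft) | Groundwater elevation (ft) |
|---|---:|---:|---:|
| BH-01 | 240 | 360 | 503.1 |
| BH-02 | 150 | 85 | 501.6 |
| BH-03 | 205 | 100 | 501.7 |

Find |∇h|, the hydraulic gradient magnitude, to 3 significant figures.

0.00535

Differences from BH-01: to BH-02 (Δx, Δy, Δh) = (-90, -275, -1.5); to BH-03 = (-35, -260, -1.4).
Determinant of the coordinate differences = (-90)·(-260) − (-35)·(-275) = 13775.
∂h/∂x = [(-1.5)·(-260) − (-1.4)·(-275)] / 13775 = +0.0003630
∂h/∂y = [(-90)·(-1.4) − (-35)·(-1.5)] / 13775 = +0.005336
|∇h| = √(0.0003630² + 0.005336²) = 0.005348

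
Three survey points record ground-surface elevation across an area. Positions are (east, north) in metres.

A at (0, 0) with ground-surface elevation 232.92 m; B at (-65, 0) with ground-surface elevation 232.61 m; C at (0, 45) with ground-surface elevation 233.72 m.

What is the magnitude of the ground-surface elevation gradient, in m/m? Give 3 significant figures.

∂z/∂x = (232.61 − 232.92) / (-65 − 0) = +0.004769
∂z/∂y = (233.72 − 232.92) / (45 − 0) = +0.01778
|∇f| = √(0.004769² + 0.01778²) = 0.01841 m/m

0.0184 m/m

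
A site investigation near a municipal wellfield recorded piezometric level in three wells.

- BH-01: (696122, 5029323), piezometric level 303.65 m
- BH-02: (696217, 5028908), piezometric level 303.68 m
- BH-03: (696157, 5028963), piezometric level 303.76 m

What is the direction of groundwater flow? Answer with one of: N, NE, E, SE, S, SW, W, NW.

Three-point gradient (reference BH-01): Δ to BH-02 = (95, -415, +0.03), Δ to BH-03 = (35, -360, +0.11).
∂h/∂x = -0.001771, ∂h/∂y = -0.0004778 (det = -19675).
Flow = −∇h = (+0.001771 east, +0.0004778 north), which points east.

E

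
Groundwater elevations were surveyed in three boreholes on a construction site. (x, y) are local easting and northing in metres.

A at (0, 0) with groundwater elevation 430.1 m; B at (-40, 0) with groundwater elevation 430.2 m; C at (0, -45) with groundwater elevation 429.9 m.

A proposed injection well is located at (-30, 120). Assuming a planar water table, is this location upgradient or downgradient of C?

upgradient

∂h/∂x = (430.2 − 430.1) / (-40 − 0) = -0.002500
∂h/∂y = (429.9 − 430.1) / (-45 − 0) = +0.004444
Head at (-30, 120) = 430.1 + (-0.002500)·(-30) + (+0.004444)·(120) = 430.71 m.
That is higher than the 429.9 m at C, so the point is upgradient.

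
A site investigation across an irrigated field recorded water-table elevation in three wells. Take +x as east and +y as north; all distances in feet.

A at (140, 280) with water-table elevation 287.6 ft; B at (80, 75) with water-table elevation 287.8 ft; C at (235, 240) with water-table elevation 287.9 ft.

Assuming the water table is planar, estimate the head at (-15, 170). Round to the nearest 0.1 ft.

287.4 ft

With h = a·x + b·y + c and A as origin, the differences give:
  (-60)·a + (-205)·b = +0.2
  95·a + (-40)·b = +0.3
Eliminate b (×(-40) and ×(-205), subtract): 21875·a = 53.50 → a = ∂h/∂x = +0.002446
Back-substitute: b = ∂h/∂y = -0.001691.
h(-15, 170) = 287.6 + (+0.002446)·(-155) + (-0.001691)·(-110) = 287.6 -0.379 +0.186 = 287.407 ft.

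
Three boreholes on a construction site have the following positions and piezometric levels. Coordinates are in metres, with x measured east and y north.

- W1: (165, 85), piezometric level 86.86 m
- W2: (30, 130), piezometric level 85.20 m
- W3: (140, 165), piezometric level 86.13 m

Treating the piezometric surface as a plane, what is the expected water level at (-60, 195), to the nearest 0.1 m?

83.9 m

Differences from W1: to W2 (Δx, Δy, Δh) = (-135, 45, -1.66); to W3 = (-25, 80, -0.73).
Determinant of the coordinate differences = (-135)·80 − (-25)·45 = -9675.
∂h/∂x = [(-1.66)·80 − (-0.73)·45] / -9675 = +0.01033
∂h/∂y = [(-135)·(-0.73) − (-25)·(-1.66)] / -9675 = -0.005897
h(-60, 195) = 86.86 + (+0.01033)·(-225) + (-0.005897)·(110) = 86.86 -2.324 -0.649 = 83.887 m.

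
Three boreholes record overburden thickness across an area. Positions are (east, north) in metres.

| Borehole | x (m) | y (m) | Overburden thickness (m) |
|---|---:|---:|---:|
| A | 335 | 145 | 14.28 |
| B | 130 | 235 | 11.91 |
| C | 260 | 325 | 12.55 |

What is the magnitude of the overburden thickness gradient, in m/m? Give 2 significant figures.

0.011 m/m

Taking A as reference: B−A = (-205, 90, -2.37); C−A = (-75, 180, -1.73).
Solve a·Δx + b·Δy = Δd: det = (-205)·180 − (-75)·90 = -30150.
∂d/∂x = [(-2.37)·180 − (-1.73)·90] / -30150 = +0.008985
∂d/∂y = [(-205)·(-1.73) − (-75)·(-2.37)] / -30150 = -0.005867
|∇f| = √(0.008985² + -0.005867²) = 0.01073 m/m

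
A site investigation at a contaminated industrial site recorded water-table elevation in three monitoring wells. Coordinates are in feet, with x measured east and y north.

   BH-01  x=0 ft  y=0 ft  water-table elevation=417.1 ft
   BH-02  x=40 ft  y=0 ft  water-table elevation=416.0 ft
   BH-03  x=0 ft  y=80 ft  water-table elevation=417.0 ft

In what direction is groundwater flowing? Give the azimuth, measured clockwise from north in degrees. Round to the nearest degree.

087°

∂h/∂x = (416.0 − 417.1) / (40 − 0) = -0.02750
∂h/∂y = (417.0 − 417.1) / (80 − 0) = -0.001250
Flow direction (−∇h) has components (+0.02750 E, +0.001250 N).
Azimuth = atan2(E, N) = atan2(+0.02750, +0.001250) = 87.4° ≈ 087°.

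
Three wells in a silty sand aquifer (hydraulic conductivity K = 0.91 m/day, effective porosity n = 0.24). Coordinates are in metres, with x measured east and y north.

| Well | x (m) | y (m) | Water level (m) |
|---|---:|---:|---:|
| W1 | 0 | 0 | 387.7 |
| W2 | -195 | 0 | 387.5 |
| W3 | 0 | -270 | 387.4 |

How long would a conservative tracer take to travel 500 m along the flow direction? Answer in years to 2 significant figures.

240 years

∂h/∂x = (387.5 − 387.7) / (-195 − 0) = +0.001026
∂h/∂y = (387.4 − 387.7) / (-270 − 0) = +0.001111
|∇h| = √(0.001026² + 0.001111²) = 0.001512
Seepage velocity v = K·i/n = 0.91 × 0.001512 / 0.24 = 0.005733 m/day.
t = 500 / 0.005733 = 8.721e+04 days = 239 years.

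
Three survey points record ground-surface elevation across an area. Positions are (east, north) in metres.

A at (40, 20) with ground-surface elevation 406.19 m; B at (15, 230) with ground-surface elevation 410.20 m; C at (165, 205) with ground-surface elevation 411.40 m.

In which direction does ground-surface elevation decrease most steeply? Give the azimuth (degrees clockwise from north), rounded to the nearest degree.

209°

Differences from A: to B (Δx, Δy, Δh) = (-25, 210, +4.01); to C = (125, 185, +5.21).
Solve a·Δx + b·Δy = Δz: det = (-25)·185 − 125·210 = -30875.
∂z/∂x = [(+4.01)·185 − (+5.21)·210] / -30875 = +0.01141
∂z/∂y = [(-25)·(+5.21) − 125·(+4.01)] / -30875 = +0.02045
Steepest decrease is along −∇f: components (-0.01141 E, -0.02045 N).
Azimuth = atan2(-0.01141, -0.02045) = 209.2° ≈ 209°.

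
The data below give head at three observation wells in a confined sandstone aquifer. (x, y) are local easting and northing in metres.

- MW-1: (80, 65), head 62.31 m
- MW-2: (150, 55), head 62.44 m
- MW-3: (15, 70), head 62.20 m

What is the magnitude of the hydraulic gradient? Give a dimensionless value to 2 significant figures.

Taking MW-1 as reference: MW-2−MW-1 = (70, -10, +0.13); MW-3−MW-1 = (-65, 5, -0.11).
Determinant of the coordinate differences = 70·5 − (-65)·(-10) = -300.
∂h/∂x = [(+0.13)·5 − (-0.11)·(-10)] / -300 = +0.001500
∂h/∂y = [70·(-0.11) − (-65)·(+0.13)] / -300 = -0.002500
|∇h| = √(0.001500² + -0.002500²) = 0.002915

0.0029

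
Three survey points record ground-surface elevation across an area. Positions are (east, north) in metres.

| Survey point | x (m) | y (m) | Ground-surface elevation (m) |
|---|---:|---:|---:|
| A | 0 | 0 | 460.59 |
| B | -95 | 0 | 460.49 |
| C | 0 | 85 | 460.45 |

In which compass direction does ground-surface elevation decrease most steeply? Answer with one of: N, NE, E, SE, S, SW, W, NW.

NW

∂z/∂x = (460.49 − 460.59) / (-95 − 0) = +0.001053
∂z/∂y = (460.45 − 460.59) / (85 − 0) = -0.001647
Steepest decrease is along −∇f = (-0.001053 E, +0.001647 N) → northwest.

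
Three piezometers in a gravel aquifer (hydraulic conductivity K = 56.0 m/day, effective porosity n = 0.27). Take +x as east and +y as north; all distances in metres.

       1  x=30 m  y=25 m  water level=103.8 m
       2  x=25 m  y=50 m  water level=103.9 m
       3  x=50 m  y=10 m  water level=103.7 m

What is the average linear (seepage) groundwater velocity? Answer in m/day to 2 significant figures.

0.88 m/day

Differences from 1: to 2 (Δx, Δy, Δh) = (-5, 25, +0.1); to 3 = (20, -15, -0.1).
Solve a·Δx + b·Δy = Δh: det = (-5)·(-15) − 20·25 = -425.
∂h/∂x = [(+0.1)·(-15) − (-0.1)·25] / -425 = -0.002353
∂h/∂y = [(-5)·(-0.1) − 20·(+0.1)] / -425 = +0.003529
|∇h| = √(-0.002353² + 0.003529²) = 0.004242
Seepage velocity v = K·i/n = 56.0 × 0.004242 / 0.27 = 0.8798 m/day.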